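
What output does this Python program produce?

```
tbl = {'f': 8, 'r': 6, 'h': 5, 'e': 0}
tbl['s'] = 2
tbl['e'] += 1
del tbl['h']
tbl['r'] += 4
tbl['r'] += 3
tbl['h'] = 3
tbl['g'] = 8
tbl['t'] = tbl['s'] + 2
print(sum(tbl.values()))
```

39

tbl['s'] = 2 → {'f': 8, 'r': 6, 'h': 5, 'e': 0, 's': 2}
tbl['e'] = 0+1 = 1 → {'f': 8, 'r': 6, 'h': 5, 'e': 1, 's': 2}
del 'h' → {'f': 8, 'r': 6, 'e': 1, 's': 2}
tbl['r'] = 6+4 = 10 → {'f': 8, 'r': 10, 'e': 1, 's': 2}
tbl['r'] = 10+3 = 13 → {'f': 8, 'r': 13, 'e': 1, 's': 2}
tbl['h'] = 3 → {'f': 8, 'r': 13, 'e': 1, 's': 2, 'h': 3}
tbl['g'] = 8 → {'f': 8, 'r': 13, 'e': 1, 's': 2, 'h': 3, 'g': 8}
tbl['t'] = tbl['s']+2 = 4 → {'f': 8, 'r': 13, 'e': 1, 's': 2, 'h': 3, 'g': 8, 't': 4}
sum of values = 39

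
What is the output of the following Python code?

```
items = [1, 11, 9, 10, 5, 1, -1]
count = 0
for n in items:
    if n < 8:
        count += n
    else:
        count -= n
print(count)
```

n=1: <8, count = 0+1 = 1
n=11: not <8, count = 1-11 = -10
n=9: not <8, count = (-10)-9 = -19
n=10: not <8, count = (-19)-10 = -29
n=5: <8, count = (-29)+5 = -24
n=1: <8, count = (-24)+1 = -23
n=-1: <8, count = (-23)+(-1) = -24

-24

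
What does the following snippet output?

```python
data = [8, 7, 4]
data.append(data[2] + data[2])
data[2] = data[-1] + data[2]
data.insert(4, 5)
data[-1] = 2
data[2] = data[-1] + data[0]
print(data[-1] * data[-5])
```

16

append data[2]+data[2] = 4+4 = 8 → [8, 7, 4, 8]
data[2] = data[-1]+data[2] = 8+4 = 12 → [8, 7, 12, 8]
insert 5 at 4 → [8, 7, 12, 8, 5]
data[-1] = 2 → [8, 7, 12, 8, 2]
data[2] = data[-1]+data[0] = 2+8 = 10 → [8, 7, 10, 8, 2]
data[-1]*data[-5] = 2*8 = 16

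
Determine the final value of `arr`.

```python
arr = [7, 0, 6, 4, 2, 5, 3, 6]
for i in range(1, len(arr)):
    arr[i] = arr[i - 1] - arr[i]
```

[7, 7, 1, -3, -5, -10, -13, -19]

i=1: arr[1] = 7-0 = 7 → [7, 7, 6, 4, 2, 5, 3, 6]
i=2: arr[2] = 7-6 = 1 → [7, 7, 1, 4, 2, 5, 3, 6]
i=3: arr[3] = 1-4 = -3 → [7, 7, 1, -3, 2, 5, 3, 6]
i=4: arr[4] = (-3)-2 = -5 → [7, 7, 1, -3, -5, 5, 3, 6]
i=5: arr[5] = (-5)-5 = -10 → [7, 7, 1, -3, -5, -10, 3, 6]
i=6: arr[6] = (-10)-3 = -13 → [7, 7, 1, -3, -5, -10, -13, 6]
i=7: arr[7] = (-13)-6 = -19 → [7, 7, 1, -3, -5, -10, -13, -19]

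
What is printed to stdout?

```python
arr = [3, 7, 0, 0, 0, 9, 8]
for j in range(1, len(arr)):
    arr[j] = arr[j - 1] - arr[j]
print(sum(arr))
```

-47

j=1: arr[1] = 3-7 = -4 → [3, -4, 0, 0, 0, 9, 8]
j=2: arr[2] = (-4)-0 = -4 → [3, -4, -4, 0, 0, 9, 8]
j=3: arr[3] = (-4)-0 = -4 → [3, -4, -4, -4, 0, 9, 8]
j=4: arr[4] = (-4)-0 = -4 → [3, -4, -4, -4, -4, 9, 8]
j=5: arr[5] = (-4)-9 = -13 → [3, -4, -4, -4, -4, -13, 8]
j=6: arr[6] = (-13)-8 = -21 → [3, -4, -4, -4, -4, -13, -21]
sum = -47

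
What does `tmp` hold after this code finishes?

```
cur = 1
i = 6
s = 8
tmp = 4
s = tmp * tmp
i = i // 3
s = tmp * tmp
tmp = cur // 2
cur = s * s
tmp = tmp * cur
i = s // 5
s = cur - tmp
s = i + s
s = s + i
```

s = 4*4 = 16
i = 6//3 = 2
s = 4*4 = 16
tmp = 1//2 = 0
cur = 16*16 = 256
tmp = 0*256 = 0
i = 16//5 = 3
s = 256-0 = 256
s = 3+256 = 259
s = 259+3 = 262

0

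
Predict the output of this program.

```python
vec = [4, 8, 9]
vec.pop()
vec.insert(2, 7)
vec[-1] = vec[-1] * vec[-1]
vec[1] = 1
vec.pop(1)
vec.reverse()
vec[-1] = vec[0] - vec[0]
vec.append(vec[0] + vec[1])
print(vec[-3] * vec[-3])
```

pop() removes 9 → [4, 8]
insert 7 at 2 → [4, 8, 7]
vec[-1] = vec[-1]*vec[-1] = 7*7 = 49 → [4, 8, 49]
vec[1] = 1 → [4, 1, 49]
pop(1) removes 1 → [4, 49]
reverse → [49, 4]
vec[-1] = vec[0]-vec[0] = 49-49 = 0 → [49, 0]
append vec[0]+vec[1] = 49+0 = 49 → [49, 0, 49]
vec[-3]*vec[-3] = 49*49 = 2401

2401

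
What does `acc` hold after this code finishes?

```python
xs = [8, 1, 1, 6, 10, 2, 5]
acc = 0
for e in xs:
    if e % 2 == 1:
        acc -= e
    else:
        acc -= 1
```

-11

e=8: not odd, acc = 0-1 = -1
e=1: odd, acc = (-1)-1 = -2
e=1: odd, acc = (-2)-1 = -3
e=6: not odd, acc = (-3)-1 = -4
e=10: not odd, acc = (-4)-1 = -5
e=2: not odd, acc = (-5)-1 = -6
e=5: odd, acc = (-6)-5 = -11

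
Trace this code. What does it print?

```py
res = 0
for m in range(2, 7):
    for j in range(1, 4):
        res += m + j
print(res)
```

90

m=2,j=1: res = 0+3 = 3
m=2,j=2: res = 3+4 = 7
m=2,j=3: res = 7+5 = 12
m=3,j=1: res = 12+4 = 16
m=3,j=2: res = 16+5 = 21
m=3,j=3: res = 21+6 = 27
m=4,j=1: res = 27+5 = 32
m=4,j=2: res = 32+6 = 38
m=4,j=3: res = 38+7 = 45
m=5,j=1: res = 45+6 = 51
m=5,j=2: res = 51+7 = 58
m=5,j=3: res = 58+8 = 66
m=6,j=1: res = 66+7 = 73
m=6,j=2: res = 73+8 = 81
m=6,j=3: res = 81+9 = 90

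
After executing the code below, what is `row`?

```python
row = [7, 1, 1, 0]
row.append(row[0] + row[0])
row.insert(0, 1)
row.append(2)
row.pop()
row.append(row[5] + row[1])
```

[1, 7, 1, 1, 0, 14, 21]

append row[0]+row[0] = 7+7 = 14 → [7, 1, 1, 0, 14]
insert 1 at 0 → [1, 7, 1, 1, 0, 14]
append 2 → [1, 7, 1, 1, 0, 14, 2]
pop() removes 2 → [1, 7, 1, 1, 0, 14]
append row[5]+row[1] = 14+7 = 21 → [1, 7, 1, 1, 0, 14, 21]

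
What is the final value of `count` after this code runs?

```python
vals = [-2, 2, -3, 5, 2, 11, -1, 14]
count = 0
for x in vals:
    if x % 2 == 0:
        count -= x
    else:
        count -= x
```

x=-2: even, count = 0-(-2) = 2
x=2: even, count = 2-2 = 0
x=-3: not even, count = 0-(-3) = 3
x=5: not even, count = 3-5 = -2
x=2: even, count = (-2)-2 = -4
x=11: not even, count = (-4)-11 = -15
x=-1: not even, count = (-15)-(-1) = -14
x=14: even, count = (-14)-14 = -28

-28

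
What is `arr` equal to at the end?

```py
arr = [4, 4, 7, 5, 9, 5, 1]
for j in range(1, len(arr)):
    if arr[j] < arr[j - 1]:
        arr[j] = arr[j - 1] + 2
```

j=1: 4>=4, unchanged → [4, 4, 7, 5, 9, 5, 1]
j=2: 7>=4, unchanged → [4, 4, 7, 5, 9, 5, 1]
j=3: 5<7, arr[3] = 7+2 = 9 → [4, 4, 7, 9, 9, 5, 1]
j=4: 9>=9, unchanged → [4, 4, 7, 9, 9, 5, 1]
j=5: 5<9, arr[5] = 9+2 = 11 → [4, 4, 7, 9, 9, 11, 1]
j=6: 1<11, arr[6] = 11+2 = 13 → [4, 4, 7, 9, 9, 11, 13]

[4, 4, 7, 9, 9, 11, 13]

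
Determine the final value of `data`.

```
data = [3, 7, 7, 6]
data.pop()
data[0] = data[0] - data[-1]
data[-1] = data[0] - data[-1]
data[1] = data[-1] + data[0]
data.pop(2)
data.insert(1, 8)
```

[-4, 8, -15]

pop() removes 6 → [3, 7, 7]
data[0] = data[0]-data[-1] = 3-7 = -4 → [-4, 7, 7]
data[-1] = data[0]-data[-1] = (-4)-7 = -11 → [-4, 7, -11]
data[1] = data[-1]+data[0] = (-11)+(-4) = -15 → [-4, -15, -11]
pop(2) removes -11 → [-4, -15]
insert 8 at 1 → [-4, 8, -15]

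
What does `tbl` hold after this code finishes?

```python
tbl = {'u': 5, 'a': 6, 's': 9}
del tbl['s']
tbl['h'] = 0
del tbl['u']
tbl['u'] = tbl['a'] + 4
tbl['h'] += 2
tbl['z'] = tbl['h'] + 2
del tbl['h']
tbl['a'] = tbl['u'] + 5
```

del 's' → {'u': 5, 'a': 6}
tbl['h'] = 0 → {'u': 5, 'a': 6, 'h': 0}
del 'u' → {'a': 6, 'h': 0}
tbl['u'] = tbl['a']+4 = 10 → {'a': 6, 'h': 0, 'u': 10}
tbl['h'] = 0+2 = 2 → {'a': 6, 'h': 2, 'u': 10}
tbl['z'] = tbl['h']+2 = 4 → {'a': 6, 'h': 2, 'u': 10, 'z': 4}
del 'h' → {'a': 6, 'u': 10, 'z': 4}
tbl['a'] = tbl['u']+5 = 15 → {'a': 15, 'u': 10, 'z': 4}

{'a': 15, 'u': 10, 'z': 4}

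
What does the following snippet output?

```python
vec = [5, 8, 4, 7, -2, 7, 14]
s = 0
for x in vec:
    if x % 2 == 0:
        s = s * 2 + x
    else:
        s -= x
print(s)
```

-32

x=5: not even, s = 0-5 = -5
x=8: even, s = (-5)*2+8 = -2
x=4: even, s = (-2)*2+4 = 0
x=7: not even, s = 0-7 = -7
x=-2: even, s = (-7)*2+(-2) = -16
x=7: not even, s = (-16)-7 = -23
x=14: even, s = (-23)*2+14 = -32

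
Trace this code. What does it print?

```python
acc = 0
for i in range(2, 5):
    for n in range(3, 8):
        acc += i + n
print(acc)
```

i=2,n=3: acc = 0+5 = 5
i=2,n=4: acc = 5+6 = 11
i=2,n=5: acc = 11+7 = 18
i=2,n=6: acc = 18+8 = 26
i=2,n=7: acc = 26+9 = 35
i=3,n=3: acc = 35+6 = 41
i=3,n=4: acc = 41+7 = 48
i=3,n=5: acc = 48+8 = 56
i=3,n=6: acc = 56+9 = 65
i=3,n=7: acc = 65+10 = 75
i=4,n=3: acc = 75+7 = 82
i=4,n=4: acc = 82+8 = 90
i=4,n=5: acc = 90+9 = 99
i=4,n=6: acc = 99+10 = 109
i=4,n=7: acc = 109+11 = 120

120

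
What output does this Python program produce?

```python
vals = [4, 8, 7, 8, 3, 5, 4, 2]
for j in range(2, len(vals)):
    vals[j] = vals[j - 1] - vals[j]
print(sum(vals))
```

j=2: vals[2] = 8-7 = 1 → [4, 8, 1, 8, 3, 5, 4, 2]
j=3: vals[3] = 1-8 = -7 → [4, 8, 1, -7, 3, 5, 4, 2]
j=4: vals[4] = (-7)-3 = -10 → [4, 8, 1, -7, -10, 5, 4, 2]
j=5: vals[5] = (-10)-5 = -15 → [4, 8, 1, -7, -10, -15, 4, 2]
j=6: vals[6] = (-15)-4 = -19 → [4, 8, 1, -7, -10, -15, -19, 2]
j=7: vals[7] = (-19)-2 = -21 → [4, 8, 1, -7, -10, -15, -19, -21]
sum = -59

-59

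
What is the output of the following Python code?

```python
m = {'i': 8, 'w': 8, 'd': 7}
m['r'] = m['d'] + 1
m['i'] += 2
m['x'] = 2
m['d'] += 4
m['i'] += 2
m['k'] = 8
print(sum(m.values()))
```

m['r'] = m['d']+1 = 8 → {'i': 8, 'w': 8, 'd': 7, 'r': 8}
m['i'] = 8+2 = 10 → {'i': 10, 'w': 8, 'd': 7, 'r': 8}
m['x'] = 2 → {'i': 10, 'w': 8, 'd': 7, 'r': 8, 'x': 2}
m['d'] = 7+4 = 11 → {'i': 10, 'w': 8, 'd': 11, 'r': 8, 'x': 2}
m['i'] = 10+2 = 12 → {'i': 12, 'w': 8, 'd': 11, 'r': 8, 'x': 2}
m['k'] = 8 → {'i': 12, 'w': 8, 'd': 11, 'r': 8, 'x': 2, 'k': 8}
sum of values = 49

49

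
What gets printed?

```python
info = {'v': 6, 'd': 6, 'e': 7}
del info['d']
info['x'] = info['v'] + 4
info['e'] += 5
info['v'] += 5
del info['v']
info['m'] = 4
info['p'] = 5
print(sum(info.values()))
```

del 'd' → {'v': 6, 'e': 7}
info['x'] = info['v']+4 = 10 → {'v': 6, 'e': 7, 'x': 10}
info['e'] = 7+5 = 12 → {'v': 6, 'e': 12, 'x': 10}
info['v'] = 6+5 = 11 → {'v': 11, 'e': 12, 'x': 10}
del 'v' → {'e': 12, 'x': 10}
info['m'] = 4 → {'e': 12, 'x': 10, 'm': 4}
info['p'] = 5 → {'e': 12, 'x': 10, 'm': 4, 'p': 5}
sum of values = 31

31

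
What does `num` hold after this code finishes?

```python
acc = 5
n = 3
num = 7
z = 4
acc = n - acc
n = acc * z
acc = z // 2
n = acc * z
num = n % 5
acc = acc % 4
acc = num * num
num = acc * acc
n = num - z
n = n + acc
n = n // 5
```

81

acc = 3-5 = -2
n = (-2)*4 = -8
acc = 4//2 = 2
n = 2*4 = 8
num = 8%5 = 3
acc = 2%4 = 2
acc = 3*3 = 9
num = 9*9 = 81
n = 81-4 = 77
n = 77+9 = 86
n = 86//5 = 17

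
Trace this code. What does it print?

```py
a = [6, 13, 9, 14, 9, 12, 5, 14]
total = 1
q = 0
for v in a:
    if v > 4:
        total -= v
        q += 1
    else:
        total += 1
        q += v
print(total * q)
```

-648

v=6: >4, total = 1-6 = -5; q=1
v=13: >4, total = (-5)-13 = -18; q=2
v=9: >4, total = (-18)-9 = -27; q=3
v=14: >4, total = (-27)-14 = -41; q=4
v=9: >4, total = (-41)-9 = -50; q=5
v=12: >4, total = (-50)-12 = -62; q=6
v=5: >4, total = (-62)-5 = -67; q=7
v=14: >4, total = (-67)-14 = -81; q=8
total*q = (-81)*8 = -648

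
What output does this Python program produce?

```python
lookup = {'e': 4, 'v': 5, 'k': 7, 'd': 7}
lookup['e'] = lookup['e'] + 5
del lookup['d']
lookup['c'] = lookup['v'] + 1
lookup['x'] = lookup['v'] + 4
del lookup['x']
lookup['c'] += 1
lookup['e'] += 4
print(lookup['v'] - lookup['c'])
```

lookup['e'] = lookup['e']+5 = 9 → {'e': 9, 'v': 5, 'k': 7, 'd': 7}
del 'd' → {'e': 9, 'v': 5, 'k': 7}
lookup['c'] = lookup['v']+1 = 6 → {'e': 9, 'v': 5, 'k': 7, 'c': 6}
lookup['x'] = lookup['v']+4 = 9 → {'e': 9, 'v': 5, 'k': 7, 'c': 6, 'x': 9}
del 'x' → {'e': 9, 'v': 5, 'k': 7, 'c': 6}
lookup['c'] = 6+1 = 7 → {'e': 9, 'v': 5, 'k': 7, 'c': 7}
lookup['e'] = 9+4 = 13 → {'e': 13, 'v': 5, 'k': 7, 'c': 7}
lookup['v']-lookup['c'] = 5-7 = -2

-2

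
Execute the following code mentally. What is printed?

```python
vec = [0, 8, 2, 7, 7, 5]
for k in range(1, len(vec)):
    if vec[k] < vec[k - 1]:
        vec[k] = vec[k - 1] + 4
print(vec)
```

k=1: 8>=0, unchanged → [0, 8, 2, 7, 7, 5]
k=2: 2<8, vec[2] = 8+4 = 12 → [0, 8, 12, 7, 7, 5]
k=3: 7<12, vec[3] = 12+4 = 16 → [0, 8, 12, 16, 7, 5]
k=4: 7<16, vec[4] = 16+4 = 20 → [0, 8, 12, 16, 20, 5]
k=5: 5<20, vec[5] = 20+4 = 24 → [0, 8, 12, 16, 20, 24]

[0, 8, 12, 16, 20, 24]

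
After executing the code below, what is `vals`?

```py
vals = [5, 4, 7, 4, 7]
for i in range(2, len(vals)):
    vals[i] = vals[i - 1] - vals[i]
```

[5, 4, -3, -7, -14]

i=2: vals[2] = 4-7 = -3 → [5, 4, -3, 4, 7]
i=3: vals[3] = (-3)-4 = -7 → [5, 4, -3, -7, 7]
i=4: vals[4] = (-7)-7 = -14 → [5, 4, -3, -7, -14]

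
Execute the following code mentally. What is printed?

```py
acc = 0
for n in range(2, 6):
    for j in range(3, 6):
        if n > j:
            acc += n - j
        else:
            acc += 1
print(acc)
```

n=2,j=3: not 2>3, acc = 0+1 = 1
n=2,j=4: not 2>4, acc = 1+1 = 2
n=2,j=5: not 2>5, acc = 2+1 = 3
n=3,j=3: not 3>3, acc = 3+1 = 4
n=3,j=4: not 3>4, acc = 4+1 = 5
n=3,j=5: not 3>5, acc = 5+1 = 6
n=4,j=3: 4>3, acc = 6+1 = 7
n=4,j=4: not 4>4, acc = 7+1 = 8
n=4,j=5: not 4>5, acc = 8+1 = 9
n=5,j=3: 5>3, acc = 9+2 = 11
n=5,j=4: 5>4, acc = 11+1 = 12
n=5,j=5: not 5>5, acc = 12+1 = 13

13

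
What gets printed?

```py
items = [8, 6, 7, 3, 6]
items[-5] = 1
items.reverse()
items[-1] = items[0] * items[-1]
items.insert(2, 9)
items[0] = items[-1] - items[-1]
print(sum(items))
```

items[-5] = 1 → [1, 6, 7, 3, 6]
reverse → [6, 3, 7, 6, 1]
items[-1] = items[0]*items[-1] = 6*1 = 6 → [6, 3, 7, 6, 6]
insert 9 at 2 → [6, 3, 9, 7, 6, 6]
items[0] = items[-1]-items[-1] = 6-6 = 0 → [0, 3, 9, 7, 6, 6]
sum = 31

31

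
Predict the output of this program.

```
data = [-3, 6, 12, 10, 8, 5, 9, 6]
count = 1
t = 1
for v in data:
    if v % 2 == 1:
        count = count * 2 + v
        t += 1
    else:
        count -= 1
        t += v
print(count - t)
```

-48

v=-3: odd, count = 1*2+(-3) = -1; t=2
v=6: not odd, count = (-1)-1 = -2; t=8
v=12: not odd, count = (-2)-1 = -3; t=20
v=10: not odd, count = (-3)-1 = -4; t=30
v=8: not odd, count = (-4)-1 = -5; t=38
v=5: odd, count = (-5)*2+5 = -5; t=39
v=9: odd, count = (-5)*2+9 = -1; t=40
v=6: not odd, count = (-1)-1 = -2; t=46
count-t = (-2)-46 = -48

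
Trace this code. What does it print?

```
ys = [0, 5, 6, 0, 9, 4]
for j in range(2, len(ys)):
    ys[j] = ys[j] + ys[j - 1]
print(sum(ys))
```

j=2: ys[2] = 6+5 = 11 → [0, 5, 11, 0, 9, 4]
j=3: ys[3] = 0+11 = 11 → [0, 5, 11, 11, 9, 4]
j=4: ys[4] = 9+11 = 20 → [0, 5, 11, 11, 20, 4]
j=5: ys[5] = 4+20 = 24 → [0, 5, 11, 11, 20, 24]
sum = 71

71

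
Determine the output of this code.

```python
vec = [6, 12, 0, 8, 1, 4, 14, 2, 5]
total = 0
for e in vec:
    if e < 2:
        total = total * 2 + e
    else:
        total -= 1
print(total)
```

e=6: not <2, total = 0-1 = -1
e=12: not <2, total = (-1)-1 = -2
e=0: <2, total = (-2)*2+0 = -4
e=8: not <2, total = (-4)-1 = -5
e=1: <2, total = (-5)*2+1 = -9
e=4: not <2, total = (-9)-1 = -10
e=14: not <2, total = (-10)-1 = -11
e=2: not <2, total = (-11)-1 = -12
e=5: not <2, total = (-12)-1 = -13

-13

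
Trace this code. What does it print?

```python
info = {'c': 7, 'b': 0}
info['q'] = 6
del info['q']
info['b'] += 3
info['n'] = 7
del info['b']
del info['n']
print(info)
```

info['q'] = 6 → {'c': 7, 'b': 0, 'q': 6}
del 'q' → {'c': 7, 'b': 0}
info['b'] = 0+3 = 3 → {'c': 7, 'b': 3}
info['n'] = 7 → {'c': 7, 'b': 3, 'n': 7}
del 'b' → {'c': 7, 'n': 7}
del 'n' → {'c': 7}

{'c': 7}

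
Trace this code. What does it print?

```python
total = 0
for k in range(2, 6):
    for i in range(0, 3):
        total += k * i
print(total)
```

k=2,i=0: total = 0+0 = 0
k=2,i=1: total = 0+2 = 2
k=2,i=2: total = 2+4 = 6
k=3,i=0: total = 6+0 = 6
k=3,i=1: total = 6+3 = 9
k=3,i=2: total = 9+6 = 15
k=4,i=0: total = 15+0 = 15
k=4,i=1: total = 15+4 = 19
k=4,i=2: total = 19+8 = 27
k=5,i=0: total = 27+0 = 27
k=5,i=1: total = 27+5 = 32
k=5,i=2: total = 32+10 = 42

42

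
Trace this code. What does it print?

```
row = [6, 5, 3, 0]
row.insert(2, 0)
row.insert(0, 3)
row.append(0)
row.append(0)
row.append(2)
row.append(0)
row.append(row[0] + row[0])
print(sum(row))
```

25

insert 0 at 2 → [6, 5, 0, 3, 0]
insert 3 at 0 → [3, 6, 5, 0, 3, 0]
append 0 → [3, 6, 5, 0, 3, 0, 0]
append 0 → [3, 6, 5, 0, 3, 0, 0, 0]
append 2 → [3, 6, 5, 0, 3, 0, 0, 0, 2]
append 0 → [3, 6, 5, 0, 3, 0, 0, 0, 2, 0]
append row[0]+row[0] = 3+3 = 6 → [3, 6, 5, 0, 3, 0, 0, 0, 2, 0, 6]
sum = 25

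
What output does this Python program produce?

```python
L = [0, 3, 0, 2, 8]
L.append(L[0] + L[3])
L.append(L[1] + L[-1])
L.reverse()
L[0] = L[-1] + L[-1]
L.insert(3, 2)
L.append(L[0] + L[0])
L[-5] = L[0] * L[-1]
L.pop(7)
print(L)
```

append L[0]+L[3] = 0+2 = 2 → [0, 3, 0, 2, 8, 2]
append L[1]+L[-1] = 3+2 = 5 → [0, 3, 0, 2, 8, 2, 5]
reverse → [5, 2, 8, 2, 0, 3, 0]
L[0] = L[-1]+L[-1] = 0+0 = 0 → [0, 2, 8, 2, 0, 3, 0]
insert 2 at 3 → [0, 2, 8, 2, 2, 0, 3, 0]
append L[0]+L[0] = 0+0 = 0 → [0, 2, 8, 2, 2, 0, 3, 0, 0]
L[-5] = L[0]*L[-1] = 0*0 = 0 → [0, 2, 8, 2, 0, 0, 3, 0, 0]
pop(7) removes 0 → [0, 2, 8, 2, 0, 0, 3, 0]

[0, 2, 8, 2, 0, 0, 3, 0]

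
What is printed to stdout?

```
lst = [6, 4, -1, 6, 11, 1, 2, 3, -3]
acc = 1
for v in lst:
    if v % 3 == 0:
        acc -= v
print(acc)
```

-11

v=6: %3==0, acc = 1-6 = -5
v=4: not %3==0
v=-1: not %3==0
v=6: %3==0, acc = (-5)-6 = -11
v=11: not %3==0
v=1: not %3==0
v=2: not %3==0
v=3: %3==0, acc = (-11)-3 = -14
v=-3: %3==0, acc = (-14)-(-3) = -11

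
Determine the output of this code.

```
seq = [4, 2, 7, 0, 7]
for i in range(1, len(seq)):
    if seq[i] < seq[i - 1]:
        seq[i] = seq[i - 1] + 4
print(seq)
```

[4, 8, 12, 16, 20]

i=1: 2<4, seq[1] = 4+4 = 8 → [4, 8, 7, 0, 7]
i=2: 7<8, seq[2] = 8+4 = 12 → [4, 8, 12, 0, 7]
i=3: 0<12, seq[3] = 12+4 = 16 → [4, 8, 12, 16, 7]
i=4: 7<16, seq[4] = 16+4 = 20 → [4, 8, 12, 16, 20]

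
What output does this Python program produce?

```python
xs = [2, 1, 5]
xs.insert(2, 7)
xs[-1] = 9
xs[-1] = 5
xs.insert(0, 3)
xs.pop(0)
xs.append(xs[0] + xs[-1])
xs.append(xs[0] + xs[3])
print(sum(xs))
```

29

insert 7 at 2 → [2, 1, 7, 5]
xs[-1] = 9 → [2, 1, 7, 9]
xs[-1] = 5 → [2, 1, 7, 5]
insert 3 at 0 → [3, 2, 1, 7, 5]
pop(0) removes 3 → [2, 1, 7, 5]
append xs[0]+xs[-1] = 2+5 = 7 → [2, 1, 7, 5, 7]
append xs[0]+xs[3] = 2+5 = 7 → [2, 1, 7, 5, 7, 7]
sum = 29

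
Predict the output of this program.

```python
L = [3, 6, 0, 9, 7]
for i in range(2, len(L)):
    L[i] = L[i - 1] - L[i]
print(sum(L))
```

2

i=2: L[2] = 6-0 = 6 → [3, 6, 6, 9, 7]
i=3: L[3] = 6-9 = -3 → [3, 6, 6, -3, 7]
i=4: L[4] = (-3)-7 = -10 → [3, 6, 6, -3, -10]
sum = 2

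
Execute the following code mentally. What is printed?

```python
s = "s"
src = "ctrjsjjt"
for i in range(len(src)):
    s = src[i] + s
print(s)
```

i=0: prepend 'c' → 'cs'
i=1: prepend 't' → 'tcs'
i=2: prepend 'r' → 'rtcs'
i=3: prepend 'j' → 'jrtcs'
i=4: prepend 's' → 'sjrtcs'
i=5: prepend 'j' → 'jsjrtcs'
i=6: prepend 'j' → 'jjsjrtcs'
i=7: prepend 't' → 'tjjsjrtcs'

tjjsjrtcs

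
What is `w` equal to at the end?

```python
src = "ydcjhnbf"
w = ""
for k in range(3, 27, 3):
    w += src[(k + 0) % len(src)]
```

'jbdhfcny'

k=3: add src[3]='j' → 'j'
k=6: add src[6]='b' → 'jb'
k=9: add src[1]='d' → 'jbd'
k=12: add src[4]='h' → 'jbdh'
k=15: add src[7]='f' → 'jbdhf'
k=18: add src[2]='c' → 'jbdhfc'
k=21: add src[5]='n' → 'jbdhfcn'
k=24: add src[0]='y' → 'jbdhfcny'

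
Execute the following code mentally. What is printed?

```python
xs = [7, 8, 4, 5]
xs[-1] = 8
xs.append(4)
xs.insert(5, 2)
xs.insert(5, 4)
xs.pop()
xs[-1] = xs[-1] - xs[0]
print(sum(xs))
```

xs[-1] = 8 → [7, 8, 4, 8]
append 4 → [7, 8, 4, 8, 4]
insert 2 at 5 → [7, 8, 4, 8, 4, 2]
insert 4 at 5 → [7, 8, 4, 8, 4, 4, 2]
pop() removes 2 → [7, 8, 4, 8, 4, 4]
xs[-1] = xs[-1]-xs[0] = 4-7 = -3 → [7, 8, 4, 8, 4, -3]
sum = 28

28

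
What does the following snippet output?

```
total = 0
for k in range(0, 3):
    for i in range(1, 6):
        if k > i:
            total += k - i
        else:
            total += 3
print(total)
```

43

k=0,i=1: not 0>1, total = 0+3 = 3
k=0,i=2: not 0>2, total = 3+3 = 6
k=0,i=3: not 0>3, total = 6+3 = 9
k=0,i=4: not 0>4, total = 9+3 = 12
k=0,i=5: not 0>5, total = 12+3 = 15
k=1,i=1: not 1>1, total = 15+3 = 18
k=1,i=2: not 1>2, total = 18+3 = 21
k=1,i=3: not 1>3, total = 21+3 = 24
k=1,i=4: not 1>4, total = 24+3 = 27
k=1,i=5: not 1>5, total = 27+3 = 30
k=2,i=1: 2>1, total = 30+1 = 31
k=2,i=2: not 2>2, total = 31+3 = 34
k=2,i=3: not 2>3, total = 34+3 = 37
k=2,i=4: not 2>4, total = 37+3 = 40
k=2,i=5: not 2>5, total = 40+3 = 43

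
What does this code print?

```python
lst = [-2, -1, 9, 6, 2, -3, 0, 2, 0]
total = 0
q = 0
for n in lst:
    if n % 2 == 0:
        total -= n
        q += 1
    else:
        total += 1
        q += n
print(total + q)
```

6

n=-2: even, total = 0-(-2) = 2; q=1
n=-1: not even, total = 2+1 = 3; q=0
n=9: not even, total = 3+1 = 4; q=9
n=6: even, total = 4-6 = -2; q=10
n=2: even, total = (-2)-2 = -4; q=11
n=-3: not even, total = (-4)+1 = -3; q=8
n=0: even, total = (-3)-0 = -3; q=9
n=2: even, total = (-3)-2 = -5; q=10
n=0: even, total = (-5)-0 = -5; q=11
total+q = (-5)+11 = 6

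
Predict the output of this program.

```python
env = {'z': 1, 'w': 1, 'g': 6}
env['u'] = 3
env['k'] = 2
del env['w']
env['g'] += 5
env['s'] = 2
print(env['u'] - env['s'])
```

env['u'] = 3 → {'z': 1, 'w': 1, 'g': 6, 'u': 3}
env['k'] = 2 → {'z': 1, 'w': 1, 'g': 6, 'u': 3, 'k': 2}
del 'w' → {'z': 1, 'g': 6, 'u': 3, 'k': 2}
env['g'] = 6+5 = 11 → {'z': 1, 'g': 11, 'u': 3, 'k': 2}
env['s'] = 2 → {'z': 1, 'g': 11, 'u': 3, 'k': 2, 's': 2}
env['u']-env['s'] = 3-2 = 1

1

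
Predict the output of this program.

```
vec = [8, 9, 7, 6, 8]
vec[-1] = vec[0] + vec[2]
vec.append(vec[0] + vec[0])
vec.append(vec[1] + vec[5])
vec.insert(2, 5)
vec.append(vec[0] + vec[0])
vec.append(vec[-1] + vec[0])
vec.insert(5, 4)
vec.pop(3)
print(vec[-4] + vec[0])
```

vec[-1] = vec[0]+vec[2] = 8+7 = 15 → [8, 9, 7, 6, 15]
append vec[0]+vec[0] = 8+8 = 16 → [8, 9, 7, 6, 15, 16]
append vec[1]+vec[5] = 9+16 = 25 → [8, 9, 7, 6, 15, 16, 25]
insert 5 at 2 → [8, 9, 5, 7, 6, 15, 16, 25]
append vec[0]+vec[0] = 8+8 = 16 → [8, 9, 5, 7, 6, 15, 16, 25, 16]
append vec[-1]+vec[0] = 16+8 = 24 → [8, 9, 5, 7, 6, 15, 16, 25, 16, 24]
insert 4 at 5 → [8, 9, 5, 7, 6, 4, 15, 16, 25, 16, 24]
pop(3) removes 7 → [8, 9, 5, 6, 4, 15, 16, 25, 16, 24]
vec[-4]+vec[0] = 16+8 = 24

24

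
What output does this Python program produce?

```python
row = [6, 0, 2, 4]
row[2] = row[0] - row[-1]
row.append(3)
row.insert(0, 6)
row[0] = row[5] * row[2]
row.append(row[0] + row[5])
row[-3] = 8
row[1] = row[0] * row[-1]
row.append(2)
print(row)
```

row[2] = row[0]-row[-1] = 6-4 = 2 → [6, 0, 2, 4]
append 3 → [6, 0, 2, 4, 3]
insert 6 at 0 → [6, 6, 0, 2, 4, 3]
row[0] = row[5]*row[2] = 3*0 = 0 → [0, 6, 0, 2, 4, 3]
append row[0]+row[5] = 0+3 = 3 → [0, 6, 0, 2, 4, 3, 3]
row[-3] = 8 → [0, 6, 0, 2, 8, 3, 3]
row[1] = row[0]*row[-1] = 0*3 = 0 → [0, 0, 0, 2, 8, 3, 3]
append 2 → [0, 0, 0, 2, 8, 3, 3, 2]

[0, 0, 0, 2, 8, 3, 3, 2]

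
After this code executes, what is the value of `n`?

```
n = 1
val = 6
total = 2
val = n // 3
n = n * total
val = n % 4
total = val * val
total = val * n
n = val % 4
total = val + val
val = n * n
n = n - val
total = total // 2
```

val = 1//3 = 0
n = 1*2 = 2
val = 2%4 = 2
total = 2*2 = 4
total = 2*2 = 4
n = 2%4 = 2
total = 2+2 = 4
val = 2*2 = 4
n = 2-4 = -2
total = 4//2 = 2

-2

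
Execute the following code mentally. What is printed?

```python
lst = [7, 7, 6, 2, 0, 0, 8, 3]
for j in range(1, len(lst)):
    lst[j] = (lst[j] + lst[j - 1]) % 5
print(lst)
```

j=1: lst[1] = (7+7)%5 = 4 → [7, 4, 6, 2, 0, 0, 8, 3]
j=2: lst[2] = (6+4)%5 = 0 → [7, 4, 0, 2, 0, 0, 8, 3]
j=3: lst[3] = (2+0)%5 = 2 → [7, 4, 0, 2, 0, 0, 8, 3]
j=4: lst[4] = (0+2)%5 = 2 → [7, 4, 0, 2, 2, 0, 8, 3]
j=5: lst[5] = (0+2)%5 = 2 → [7, 4, 0, 2, 2, 2, 8, 3]
j=6: lst[6] = (8+2)%5 = 0 → [7, 4, 0, 2, 2, 2, 0, 3]
j=7: lst[7] = (3+0)%5 = 3 → [7, 4, 0, 2, 2, 2, 0, 3]

[7, 4, 0, 2, 2, 2, 0, 3]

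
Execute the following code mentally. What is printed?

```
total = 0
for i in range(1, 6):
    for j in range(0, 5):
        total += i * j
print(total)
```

i=1,j=0: total = 0+0 = 0
i=1,j=1: total = 0+1 = 1
i=1,j=2: total = 1+2 = 3
i=1,j=3: total = 3+3 = 6
i=1,j=4: total = 6+4 = 10
i=2,j=0: total = 10+0 = 10
i=2,j=1: total = 10+2 = 12
i=2,j=2: total = 12+4 = 16
i=2,j=3: total = 16+6 = 22
i=2,j=4: total = 22+8 = 30
i=3,j=0: total = 30+0 = 30
i=3,j=1: total = 30+3 = 33
i=3,j=2: total = 33+6 = 39
i=3,j=3: total = 39+9 = 48
i=3,j=4: total = 48+12 = 60
i=4,j=0: total = 60+0 = 60
i=4,j=1: total = 60+4 = 64
i=4,j=2: total = 64+8 = 72
i=4,j=3: total = 72+12 = 84
i=4,j=4: total = 84+16 = 100
i=5,j=0: total = 100+0 = 100
i=5,j=1: total = 100+5 = 105
i=5,j=2: total = 105+10 = 115
i=5,j=3: total = 115+15 = 130
i=5,j=4: total = 130+20 = 150

150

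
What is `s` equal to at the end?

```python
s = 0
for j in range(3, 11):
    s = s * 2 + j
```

j=3: s = 0*2+3 = 3
j=4: s = 3*2+4 = 10
j=5: s = 10*2+5 = 25
j=6: s = 25*2+6 = 56
j=7: s = 56*2+7 = 119
j=8: s = 119*2+8 = 246
j=9: s = 246*2+9 = 501
j=10: s = 501*2+10 = 1012

1012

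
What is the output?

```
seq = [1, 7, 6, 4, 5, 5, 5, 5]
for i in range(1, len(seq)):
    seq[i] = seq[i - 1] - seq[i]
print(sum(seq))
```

i=1: seq[1] = 1-7 = -6 → [1, -6, 6, 4, 5, 5, 5, 5]
i=2: seq[2] = (-6)-6 = -12 → [1, -6, -12, 4, 5, 5, 5, 5]
i=3: seq[3] = (-12)-4 = -16 → [1, -6, -12, -16, 5, 5, 5, 5]
i=4: seq[4] = (-16)-5 = -21 → [1, -6, -12, -16, -21, 5, 5, 5]
i=5: seq[5] = (-21)-5 = -26 → [1, -6, -12, -16, -21, -26, 5, 5]
i=6: seq[6] = (-26)-5 = -31 → [1, -6, -12, -16, -21, -26, -31, 5]
i=7: seq[7] = (-31)-5 = -36 → [1, -6, -12, -16, -21, -26, -31, -36]
sum = -147

-147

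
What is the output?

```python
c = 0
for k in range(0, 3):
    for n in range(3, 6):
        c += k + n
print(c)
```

45

k=0,n=3: c = 0+3 = 3
k=0,n=4: c = 3+4 = 7
k=0,n=5: c = 7+5 = 12
k=1,n=3: c = 12+4 = 16
k=1,n=4: c = 16+5 = 21
k=1,n=5: c = 21+6 = 27
k=2,n=3: c = 27+5 = 32
k=2,n=4: c = 32+6 = 38
k=2,n=5: c = 38+7 = 45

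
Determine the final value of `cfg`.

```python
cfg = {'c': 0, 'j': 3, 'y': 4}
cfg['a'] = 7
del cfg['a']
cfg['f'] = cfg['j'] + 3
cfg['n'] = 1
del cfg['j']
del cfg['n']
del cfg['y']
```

cfg['a'] = 7 → {'c': 0, 'j': 3, 'y': 4, 'a': 7}
del 'a' → {'c': 0, 'j': 3, 'y': 4}
cfg['f'] = cfg['j']+3 = 6 → {'c': 0, 'j': 3, 'y': 4, 'f': 6}
cfg['n'] = 1 → {'c': 0, 'j': 3, 'y': 4, 'f': 6, 'n': 1}
del 'j' → {'c': 0, 'y': 4, 'f': 6, 'n': 1}
del 'n' → {'c': 0, 'y': 4, 'f': 6}
del 'y' → {'c': 0, 'f': 6}

{'c': 0, 'f': 6}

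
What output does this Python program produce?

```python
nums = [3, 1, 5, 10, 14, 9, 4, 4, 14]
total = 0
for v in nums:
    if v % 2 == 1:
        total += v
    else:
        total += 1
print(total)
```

23

v=3: odd, total = 0+3 = 3
v=1: odd, total = 3+1 = 4
v=5: odd, total = 4+5 = 9
v=10: not odd, total = 9+1 = 10
v=14: not odd, total = 10+1 = 11
v=9: odd, total = 11+9 = 20
v=4: not odd, total = 20+1 = 21
v=4: not odd, total = 21+1 = 22
v=14: not odd, total = 22+1 = 23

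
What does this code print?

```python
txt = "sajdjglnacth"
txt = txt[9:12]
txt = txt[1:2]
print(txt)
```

slice [9:12] → 'cth'
slice [1:2] → 't'

t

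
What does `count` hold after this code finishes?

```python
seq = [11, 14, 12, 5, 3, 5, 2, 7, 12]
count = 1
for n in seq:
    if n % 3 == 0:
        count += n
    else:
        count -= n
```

-16

n=11: not %3==0, count = 1-11 = -10
n=14: not %3==0, count = (-10)-14 = -24
n=12: %3==0, count = (-24)+12 = -12
n=5: not %3==0, count = (-12)-5 = -17
n=3: %3==0, count = (-17)+3 = -14
n=5: not %3==0, count = (-14)-5 = -19
n=2: not %3==0, count = (-19)-2 = -21
n=7: not %3==0, count = (-21)-7 = -28
n=12: %3==0, count = (-28)+12 = -16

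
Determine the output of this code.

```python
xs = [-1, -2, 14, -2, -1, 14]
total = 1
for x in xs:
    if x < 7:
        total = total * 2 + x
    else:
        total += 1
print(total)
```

0

x=-1: <7, total = 1*2+(-1) = 1
x=-2: <7, total = 1*2+(-2) = 0
x=14: not <7, total = 0+1 = 1
x=-2: <7, total = 1*2+(-2) = 0
x=-1: <7, total = 0*2+(-1) = -1
x=14: not <7, total = (-1)+1 = 0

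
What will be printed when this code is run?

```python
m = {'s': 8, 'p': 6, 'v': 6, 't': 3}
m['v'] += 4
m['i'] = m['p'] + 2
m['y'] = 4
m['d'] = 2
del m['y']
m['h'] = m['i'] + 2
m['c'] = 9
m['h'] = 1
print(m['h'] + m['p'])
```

7

m['v'] = 6+4 = 10 → {'s': 8, 'p': 6, 'v': 10, 't': 3}
m['i'] = m['p']+2 = 8 → {'s': 8, 'p': 6, 'v': 10, 't': 3, 'i': 8}
m['y'] = 4 → {'s': 8, 'p': 6, 'v': 10, 't': 3, 'i': 8, 'y': 4}
m['d'] = 2 → {'s': 8, 'p': 6, 'v': 10, 't': 3, 'i': 8, 'y': 4, 'd': 2}
del 'y' → {'s': 8, 'p': 6, 'v': 10, 't': 3, 'i': 8, 'd': 2}
m['h'] = m['i']+2 = 10 → {'s': 8, 'p': 6, 'v': 10, 't': 3, 'i': 8, 'd': 2, 'h': 10}
m['c'] = 9 → {'s': 8, 'p': 6, 'v': 10, 't': 3, 'i': 8, 'd': 2, 'h': 10, 'c': 9}
m['h'] = 1 → {'s': 8, 'p': 6, 'v': 10, 't': 3, 'i': 8, 'd': 2, 'h': 1, 'c': 9}
m['h']+m['p'] = 1+6 = 7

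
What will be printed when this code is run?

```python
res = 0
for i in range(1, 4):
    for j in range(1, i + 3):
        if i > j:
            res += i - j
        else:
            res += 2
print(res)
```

22

i=1,j=1: not 1>1, res = 0+2 = 2
i=1,j=2: not 1>2, res = 2+2 = 4
i=1,j=3: not 1>3, res = 4+2 = 6
i=2,j=1: 2>1, res = 6+1 = 7
i=2,j=2: not 2>2, res = 7+2 = 9
i=2,j=3: not 2>3, res = 9+2 = 11
i=2,j=4: not 2>4, res = 11+2 = 13
i=3,j=1: 3>1, res = 13+2 = 15
i=3,j=2: 3>2, res = 15+1 = 16
i=3,j=3: not 3>3, res = 16+2 = 18
i=3,j=4: not 3>4, res = 18+2 = 20
i=3,j=5: not 3>5, res = 20+2 = 22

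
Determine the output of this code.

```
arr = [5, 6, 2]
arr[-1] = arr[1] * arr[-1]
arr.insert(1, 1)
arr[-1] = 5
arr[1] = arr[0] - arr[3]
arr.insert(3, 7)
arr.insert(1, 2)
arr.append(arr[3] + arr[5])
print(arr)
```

arr[-1] = arr[1]*arr[-1] = 6*2 = 12 → [5, 6, 12]
insert 1 at 1 → [5, 1, 6, 12]
arr[-1] = 5 → [5, 1, 6, 5]
arr[1] = arr[0]-arr[3] = 5-5 = 0 → [5, 0, 6, 5]
insert 7 at 3 → [5, 0, 6, 7, 5]
insert 2 at 1 → [5, 2, 0, 6, 7, 5]
append arr[3]+arr[5] = 6+5 = 11 → [5, 2, 0, 6, 7, 5, 11]

[5, 2, 0, 6, 7, 5, 11]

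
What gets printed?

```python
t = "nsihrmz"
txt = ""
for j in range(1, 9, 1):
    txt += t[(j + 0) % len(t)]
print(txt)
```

j=1: add t[1]='s' → 's'
j=2: add t[2]='i' → 'si'
j=3: add t[3]='h' → 'sih'
j=4: add t[4]='r' → 'sihr'
j=5: add t[5]='m' → 'sihrm'
j=6: add t[6]='z' → 'sihrmz'
j=7: add t[0]='n' → 'sihrmzn'
j=8: add t[1]='s' → 'sihrmzns'

sihrmzns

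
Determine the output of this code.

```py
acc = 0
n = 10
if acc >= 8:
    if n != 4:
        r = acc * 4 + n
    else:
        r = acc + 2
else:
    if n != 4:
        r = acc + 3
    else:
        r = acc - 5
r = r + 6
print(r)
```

acc=0, n=10
acc >= 8 is False; n != 4 is True
→ r = acc + 3 = 3
r = 3+6 = 9

9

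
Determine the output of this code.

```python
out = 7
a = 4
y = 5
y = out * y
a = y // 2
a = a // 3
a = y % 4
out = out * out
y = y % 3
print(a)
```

y = 7*5 = 35
a = 35//2 = 17
a = 17//3 = 5
a = 35%4 = 3
out = 7*7 = 49
y = 35%3 = 2

3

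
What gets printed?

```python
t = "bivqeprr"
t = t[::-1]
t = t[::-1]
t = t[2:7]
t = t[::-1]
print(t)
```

reverse → 'rrpeqvib'
reverse → 'bivqeprr'
slice [2:7] → 'vqepr'
reverse → 'rpeqv'

rpeqv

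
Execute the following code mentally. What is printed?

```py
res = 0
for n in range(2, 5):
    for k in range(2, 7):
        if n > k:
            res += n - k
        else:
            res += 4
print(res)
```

n=2,k=2: not 2>2, res = 0+4 = 4
n=2,k=3: not 2>3, res = 4+4 = 8
n=2,k=4: not 2>4, res = 8+4 = 12
n=2,k=5: not 2>5, res = 12+4 = 16
n=2,k=6: not 2>6, res = 16+4 = 20
n=3,k=2: 3>2, res = 20+1 = 21
n=3,k=3: not 3>3, res = 21+4 = 25
n=3,k=4: not 3>4, res = 25+4 = 29
n=3,k=5: not 3>5, res = 29+4 = 33
n=3,k=6: not 3>6, res = 33+4 = 37
n=4,k=2: 4>2, res = 37+2 = 39
n=4,k=3: 4>3, res = 39+1 = 40
n=4,k=4: not 4>4, res = 40+4 = 44
n=4,k=5: not 4>5, res = 44+4 = 48
n=4,k=6: not 4>6, res = 48+4 = 52

52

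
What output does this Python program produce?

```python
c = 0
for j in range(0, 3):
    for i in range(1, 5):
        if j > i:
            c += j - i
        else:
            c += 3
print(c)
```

j=0,i=1: not 0>1, c = 0+3 = 3
j=0,i=2: not 0>2, c = 3+3 = 6
j=0,i=3: not 0>3, c = 6+3 = 9
j=0,i=4: not 0>4, c = 9+3 = 12
j=1,i=1: not 1>1, c = 12+3 = 15
j=1,i=2: not 1>2, c = 15+3 = 18
j=1,i=3: not 1>3, c = 18+3 = 21
j=1,i=4: not 1>4, c = 21+3 = 24
j=2,i=1: 2>1, c = 24+1 = 25
j=2,i=2: not 2>2, c = 25+3 = 28
j=2,i=3: not 2>3, c = 28+3 = 31
j=2,i=4: not 2>4, c = 31+3 = 34

34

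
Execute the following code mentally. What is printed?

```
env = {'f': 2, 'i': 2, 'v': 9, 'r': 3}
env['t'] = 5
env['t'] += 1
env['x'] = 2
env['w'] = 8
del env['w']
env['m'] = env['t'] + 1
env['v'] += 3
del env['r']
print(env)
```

env['t'] = 5 → {'f': 2, 'i': 2, 'v': 9, 'r': 3, 't': 5}
env['t'] = 5+1 = 6 → {'f': 2, 'i': 2, 'v': 9, 'r': 3, 't': 6}
env['x'] = 2 → {'f': 2, 'i': 2, 'v': 9, 'r': 3, 't': 6, 'x': 2}
env['w'] = 8 → {'f': 2, 'i': 2, 'v': 9, 'r': 3, 't': 6, 'x': 2, 'w': 8}
del 'w' → {'f': 2, 'i': 2, 'v': 9, 'r': 3, 't': 6, 'x': 2}
env['m'] = env['t']+1 = 7 → {'f': 2, 'i': 2, 'v': 9, 'r': 3, 't': 6, 'x': 2, 'm': 7}
env['v'] = 9+3 = 12 → {'f': 2, 'i': 2, 'v': 12, 'r': 3, 't': 6, 'x': 2, 'm': 7}
del 'r' → {'f': 2, 'i': 2, 'v': 12, 't': 6, 'x': 2, 'm': 7}

{'f': 2, 'i': 2, 'v': 12, 't': 6, 'x': 2, 'm': 7}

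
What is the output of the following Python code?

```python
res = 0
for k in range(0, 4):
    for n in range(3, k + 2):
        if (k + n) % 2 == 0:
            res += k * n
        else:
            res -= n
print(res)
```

k=2,n=3: odd sum, res = 0-3 = -3
k=3,n=3: even sum, res = (-3)+9 = 6
k=3,n=4: odd sum, res = 6-4 = 2

2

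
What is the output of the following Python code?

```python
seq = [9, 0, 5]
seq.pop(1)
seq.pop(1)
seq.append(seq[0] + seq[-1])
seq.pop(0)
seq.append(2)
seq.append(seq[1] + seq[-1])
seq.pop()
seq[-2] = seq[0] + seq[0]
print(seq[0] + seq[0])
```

pop(1) removes 0 → [9, 5]
pop(1) removes 5 → [9]
append seq[0]+seq[-1] = 9+9 = 18 → [9, 18]
pop(0) removes 9 → [18]
append 2 → [18, 2]
append seq[1]+seq[-1] = 2+2 = 4 → [18, 2, 4]
pop() removes 4 → [18, 2]
seq[-2] = seq[0]+seq[0] = 18+18 = 36 → [36, 2]
seq[0]+seq[0] = 36+36 = 72

72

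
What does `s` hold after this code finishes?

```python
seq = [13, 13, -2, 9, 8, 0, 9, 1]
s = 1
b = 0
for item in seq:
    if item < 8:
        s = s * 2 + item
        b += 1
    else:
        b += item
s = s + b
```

item=13: not <8; b=13
item=13: not <8; b=26
item=-2: <8, s = 1*2+(-2) = 0; b=27
item=9: not <8; b=36
item=8: not <8; b=44
item=0: <8, s = 0*2+0 = 0; b=45
item=9: not <8; b=54
item=1: <8, s = 0*2+1 = 1; b=55
s+b = 1+55 = 56

56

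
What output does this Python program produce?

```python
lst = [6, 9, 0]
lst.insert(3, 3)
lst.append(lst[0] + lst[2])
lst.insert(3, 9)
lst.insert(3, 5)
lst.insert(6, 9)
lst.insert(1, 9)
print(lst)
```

[6, 9, 9, 0, 5, 9, 3, 9, 6]

insert 3 at 3 → [6, 9, 0, 3]
append lst[0]+lst[2] = 6+0 = 6 → [6, 9, 0, 3, 6]
insert 9 at 3 → [6, 9, 0, 9, 3, 6]
insert 5 at 3 → [6, 9, 0, 5, 9, 3, 6]
insert 9 at 6 → [6, 9, 0, 5, 9, 3, 9, 6]
insert 9 at 1 → [6, 9, 9, 0, 5, 9, 3, 9, 6]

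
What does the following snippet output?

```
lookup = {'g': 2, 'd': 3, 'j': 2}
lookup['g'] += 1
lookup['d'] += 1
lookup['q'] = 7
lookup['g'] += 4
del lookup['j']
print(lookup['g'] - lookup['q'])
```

0

lookup['g'] = 2+1 = 3 → {'g': 3, 'd': 3, 'j': 2}
lookup['d'] = 3+1 = 4 → {'g': 3, 'd': 4, 'j': 2}
lookup['q'] = 7 → {'g': 3, 'd': 4, 'j': 2, 'q': 7}
lookup['g'] = 3+4 = 7 → {'g': 7, 'd': 4, 'j': 2, 'q': 7}
del 'j' → {'g': 7, 'd': 4, 'q': 7}
lookup['g']-lookup['q'] = 7-7 = 0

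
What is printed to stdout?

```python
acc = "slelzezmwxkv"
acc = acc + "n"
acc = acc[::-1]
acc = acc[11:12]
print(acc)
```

l

+ 'n' → 'slelzezmwxkvn'
reverse → 'nvkxwmzezlels'
slice [11:12] → 'l'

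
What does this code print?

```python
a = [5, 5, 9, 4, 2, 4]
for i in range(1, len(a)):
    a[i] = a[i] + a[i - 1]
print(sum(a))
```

111

i=1: a[1] = 5+5 = 10 → [5, 10, 9, 4, 2, 4]
i=2: a[2] = 9+10 = 19 → [5, 10, 19, 4, 2, 4]
i=3: a[3] = 4+19 = 23 → [5, 10, 19, 23, 2, 4]
i=4: a[4] = 2+23 = 25 → [5, 10, 19, 23, 25, 4]
i=5: a[5] = 4+25 = 29 → [5, 10, 19, 23, 25, 29]
sum = 111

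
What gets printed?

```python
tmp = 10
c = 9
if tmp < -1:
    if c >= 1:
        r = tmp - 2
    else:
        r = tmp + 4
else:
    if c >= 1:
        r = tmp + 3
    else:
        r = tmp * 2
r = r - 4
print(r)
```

tmp=10, c=9
tmp < -1 is False; c >= 1 is True
→ r = tmp + 3 = 13
r = 13-4 = 9

9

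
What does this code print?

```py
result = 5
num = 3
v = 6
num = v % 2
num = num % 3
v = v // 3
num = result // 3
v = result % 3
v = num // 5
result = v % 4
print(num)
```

1

num = 6%2 = 0
num = 0%3 = 0
v = 6//3 = 2
num = 5//3 = 1
v = 5%3 = 2
v = 1//5 = 0
result = 0%4 = 0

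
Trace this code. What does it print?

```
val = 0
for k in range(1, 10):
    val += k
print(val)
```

k=1: val = 0+1 = 1
k=2: val = 1+2 = 3
k=3: val = 3+3 = 6
k=4: val = 6+4 = 10
k=5: val = 10+5 = 15
k=6: val = 15+6 = 21
k=7: val = 21+7 = 28
k=8: val = 28+8 = 36
k=9: val = 36+9 = 45

45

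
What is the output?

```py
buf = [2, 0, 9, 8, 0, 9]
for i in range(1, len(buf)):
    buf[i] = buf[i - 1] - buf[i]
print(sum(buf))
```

i=1: buf[1] = 2-0 = 2 → [2, 2, 9, 8, 0, 9]
i=2: buf[2] = 2-9 = -7 → [2, 2, -7, 8, 0, 9]
i=3: buf[3] = (-7)-8 = -15 → [2, 2, -7, -15, 0, 9]
i=4: buf[4] = (-15)-0 = -15 → [2, 2, -7, -15, -15, 9]
i=5: buf[5] = (-15)-9 = -24 → [2, 2, -7, -15, -15, -24]
sum = -57

-57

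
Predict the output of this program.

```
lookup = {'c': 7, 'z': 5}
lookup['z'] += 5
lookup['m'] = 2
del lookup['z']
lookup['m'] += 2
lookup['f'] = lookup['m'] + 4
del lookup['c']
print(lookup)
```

lookup['z'] = 5+5 = 10 → {'c': 7, 'z': 10}
lookup['m'] = 2 → {'c': 7, 'z': 10, 'm': 2}
del 'z' → {'c': 7, 'm': 2}
lookup['m'] = 2+2 = 4 → {'c': 7, 'm': 4}
lookup['f'] = lookup['m']+4 = 8 → {'c': 7, 'm': 4, 'f': 8}
del 'c' → {'m': 4, 'f': 8}

{'m': 4, 'f': 8}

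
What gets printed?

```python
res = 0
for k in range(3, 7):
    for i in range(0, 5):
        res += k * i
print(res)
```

180

k=3,i=0: res = 0+0 = 0
k=3,i=1: res = 0+3 = 3
k=3,i=2: res = 3+6 = 9
k=3,i=3: res = 9+9 = 18
k=3,i=4: res = 18+12 = 30
k=4,i=0: res = 30+0 = 30
k=4,i=1: res = 30+4 = 34
k=4,i=2: res = 34+8 = 42
k=4,i=3: res = 42+12 = 54
k=4,i=4: res = 54+16 = 70
k=5,i=0: res = 70+0 = 70
k=5,i=1: res = 70+5 = 75
k=5,i=2: res = 75+10 = 85
k=5,i=3: res = 85+15 = 100
k=5,i=4: res = 100+20 = 120
k=6,i=0: res = 120+0 = 120
k=6,i=1: res = 120+6 = 126
k=6,i=2: res = 126+12 = 138
k=6,i=3: res = 138+18 = 156
k=6,i=4: res = 156+24 = 180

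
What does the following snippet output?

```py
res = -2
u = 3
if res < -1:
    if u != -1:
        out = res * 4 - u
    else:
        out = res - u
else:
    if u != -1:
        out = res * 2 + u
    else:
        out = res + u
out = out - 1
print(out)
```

-12

res=-2, u=3
res < -1 is True; u != -1 is True
→ out = res * 4 - u = -11
out = (-11)-1 = -12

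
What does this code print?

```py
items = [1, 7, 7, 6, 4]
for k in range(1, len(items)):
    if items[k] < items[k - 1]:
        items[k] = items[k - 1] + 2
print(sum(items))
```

k=1: 7>=1, unchanged → [1, 7, 7, 6, 4]
k=2: 7>=7, unchanged → [1, 7, 7, 6, 4]
k=3: 6<7, items[3] = 7+2 = 9 → [1, 7, 7, 9, 4]
k=4: 4<9, items[4] = 9+2 = 11 → [1, 7, 7, 9, 11]
sum = 35

35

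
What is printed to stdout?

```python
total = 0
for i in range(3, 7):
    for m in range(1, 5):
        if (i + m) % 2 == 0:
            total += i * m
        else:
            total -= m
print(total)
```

i=3,m=1: even sum, total = 0+3 = 3
i=3,m=2: odd sum, total = 3-2 = 1
i=3,m=3: even sum, total = 1+9 = 10
i=3,m=4: odd sum, total = 10-4 = 6
i=4,m=1: odd sum, total = 6-1 = 5
i=4,m=2: even sum, total = 5+8 = 13
i=4,m=3: odd sum, total = 13-3 = 10
i=4,m=4: even sum, total = 10+16 = 26
i=5,m=1: even sum, total = 26+5 = 31
i=5,m=2: odd sum, total = 31-2 = 29
i=5,m=3: even sum, total = 29+15 = 44
i=5,m=4: odd sum, total = 44-4 = 40
i=6,m=1: odd sum, total = 40-1 = 39
i=6,m=2: even sum, total = 39+12 = 51
i=6,m=3: odd sum, total = 51-3 = 48
i=6,m=4: even sum, total = 48+24 = 72

72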